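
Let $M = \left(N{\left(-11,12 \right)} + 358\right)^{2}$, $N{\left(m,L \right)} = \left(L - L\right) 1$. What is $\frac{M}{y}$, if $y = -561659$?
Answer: $- \frac{128164}{561659} \approx -0.22819$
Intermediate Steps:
$N{\left(m,L \right)} = 0$ ($N{\left(m,L \right)} = 0 \cdot 1 = 0$)
$M = 128164$ ($M = \left(0 + 358\right)^{2} = 358^{2} = 128164$)
$\frac{M}{y} = \frac{128164}{-561659} = 128164 \left(- \frac{1}{561659}\right) = - \frac{128164}{561659}$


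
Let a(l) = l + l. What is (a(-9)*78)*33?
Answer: -46332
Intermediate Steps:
a(l) = 2*l
(a(-9)*78)*33 = ((2*(-9))*78)*33 = -18*78*33 = -1404*33 = -46332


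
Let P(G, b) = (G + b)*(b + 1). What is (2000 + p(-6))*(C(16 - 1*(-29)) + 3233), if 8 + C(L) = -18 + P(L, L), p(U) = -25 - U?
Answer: 14554407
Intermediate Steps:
P(G, b) = (1 + b)*(G + b) (P(G, b) = (G + b)*(1 + b) = (1 + b)*(G + b))
C(L) = -26 + 2*L + 2*L² (C(L) = -8 + (-18 + (L + L + L² + L*L)) = -8 + (-18 + (L + L + L² + L²)) = -8 + (-18 + (2*L + 2*L²)) = -8 + (-18 + 2*L + 2*L²) = -26 + 2*L + 2*L²)
(2000 + p(-6))*(C(16 - 1*(-29)) + 3233) = (2000 + (-25 - 1*(-6)))*((-26 + 2*(16 - 1*(-29)) + 2*(16 - 1*(-29))²) + 3233) = (2000 + (-25 + 6))*((-26 + 2*(16 + 29) + 2*(16 + 29)²) + 3233) = (2000 - 19)*((-26 + 2*45 + 2*45²) + 3233) = 1981*((-26 + 90 + 2*2025) + 3233) = 1981*((-26 + 90 + 4050) + 3233) = 1981*(4114 + 3233) = 1981*7347 = 14554407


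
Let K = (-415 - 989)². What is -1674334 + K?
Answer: 296882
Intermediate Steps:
K = 1971216 (K = (-1404)² = 1971216)
-1674334 + K = -1674334 + 1971216 = 296882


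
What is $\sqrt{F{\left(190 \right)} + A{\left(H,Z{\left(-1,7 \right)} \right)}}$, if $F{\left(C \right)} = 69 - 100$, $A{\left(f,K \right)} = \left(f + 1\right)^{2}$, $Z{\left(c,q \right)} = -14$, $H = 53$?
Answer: $\sqrt{2885} \approx 53.712$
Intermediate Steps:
$A{\left(f,K \right)} = \left(1 + f\right)^{2}$
$F{\left(C \right)} = -31$
$\sqrt{F{\left(190 \right)} + A{\left(H,Z{\left(-1,7 \right)} \right)}} = \sqrt{-31 + \left(1 + 53\right)^{2}} = \sqrt{-31 + 54^{2}} = \sqrt{-31 + 2916} = \sqrt{2885}$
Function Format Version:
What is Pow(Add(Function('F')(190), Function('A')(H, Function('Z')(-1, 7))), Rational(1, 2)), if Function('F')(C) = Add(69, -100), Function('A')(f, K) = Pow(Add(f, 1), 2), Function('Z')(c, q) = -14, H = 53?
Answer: Pow(2885, Rational(1, 2)) ≈ 53.712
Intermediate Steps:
Function('A')(f, K) = Pow(Add(1, f), 2)
Function('F')(C) = -31
Pow(Add(Function('F')(190), Function('A')(H, Function('Z')(-1, 7))), Rational(1, 2)) = Pow(Add(-31, Pow(Add(1, 53), 2)), Rational(1, 2)) = Pow(Add(-31, Pow(54, 2)), Rational(1, 2)) = Pow(Add(-31, 2916), Rational(1, 2)) = Pow(2885, Rational(1, 2))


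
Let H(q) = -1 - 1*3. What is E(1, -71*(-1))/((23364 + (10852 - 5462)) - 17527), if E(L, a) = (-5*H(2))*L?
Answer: 20/11227 ≈ 0.0017814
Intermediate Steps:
H(q) = -4 (H(q) = -1 - 3 = -4)
E(L, a) = 20*L (E(L, a) = (-5*(-4))*L = 20*L)
E(1, -71*(-1))/((23364 + (10852 - 5462)) - 17527) = (20*1)/((23364 + (10852 - 5462)) - 17527) = 20/((23364 + 5390) - 17527) = 20/(28754 - 17527) = 20/11227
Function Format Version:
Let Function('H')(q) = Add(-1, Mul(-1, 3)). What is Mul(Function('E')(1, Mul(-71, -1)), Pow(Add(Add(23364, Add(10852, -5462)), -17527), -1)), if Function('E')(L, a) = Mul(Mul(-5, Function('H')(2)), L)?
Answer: Rational(20, 11227) ≈ 0.0017814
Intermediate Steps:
Function('H')(q) = -4 (Function('H')(q) = Add(-1, -3) = -4)
Function('E')(L, a) = Mul(20, L) (Function('E')(L, a) = Mul(Mul(-5, -4), L) = Mul(20, L))
Mul(Function('E')(1, Mul(-71, -1)), Pow(Add(Add(23364, Add(10852, -5462)), -17527), -1)) = Mul(Mul(20, 1), Pow(Add(Add(23364, Add(10852, -5462)), -17527), -1)) = Mul(20, Pow(Add(Add(23364, 5390), -17527), -1)) = Mul(20, Pow(Add(28754, -17527), -1)) = Mul(20, Pow(11227, -1)) = Mul(20, Rational(1, 11227)) = Rational(20, 11227)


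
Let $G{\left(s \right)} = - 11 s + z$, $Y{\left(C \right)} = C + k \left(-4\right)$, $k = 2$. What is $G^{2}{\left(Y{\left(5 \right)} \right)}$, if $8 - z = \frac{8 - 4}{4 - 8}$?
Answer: $1764$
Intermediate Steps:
$Y{\left(C \right)} = -8 + C$ ($Y{\left(C \right)} = C + 2 \left(-4\right) = C - 8 = -8 + C$)
$z = 9$ ($z = 8 - \frac{8 - 4}{4 - 8} = 8 - \frac{4}{-4} = 8 - 4 \left(- \frac{1}{4}\right) = 8 - -1 = 8 + 1 = 9$)
$G{\left(s \right)} = 9 - 11 s$ ($G{\left(s \right)} = - 11 s + 9 = 9 - 11 s$)
$G^{2}{\left(Y{\left(5 \right)} \right)} = \left(9 - 11 \left(-8 + 5\right)\right)^{2} = \left(9 - -33\right)^{2} = \left(9 + 33\right)^{2} = 42^{2} = 1764$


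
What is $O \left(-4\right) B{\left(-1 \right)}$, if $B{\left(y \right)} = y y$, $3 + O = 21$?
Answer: $-72$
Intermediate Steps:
$O = 18$ ($O = -3 + 21 = 18$)
$B{\left(y \right)} = y^{2}$
$O \left(-4\right) B{\left(-1 \right)} = 18 \left(-4\right) \left(-1\right)^{2} = \left(-72\right) 1 = -72$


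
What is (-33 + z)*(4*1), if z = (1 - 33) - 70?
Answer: -540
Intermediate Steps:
z = -102 (z = -32 - 70 = -102)
(-33 + z)*(4*1) = (-33 - 102)*(4*1) = -135*4 = -540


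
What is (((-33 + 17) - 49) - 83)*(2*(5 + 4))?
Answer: -2664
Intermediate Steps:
(((-33 + 17) - 49) - 83)*(2*(5 + 4)) = ((-16 - 49) - 83)*(2*9) = (-65 - 83)*18 = -148*18 = -2664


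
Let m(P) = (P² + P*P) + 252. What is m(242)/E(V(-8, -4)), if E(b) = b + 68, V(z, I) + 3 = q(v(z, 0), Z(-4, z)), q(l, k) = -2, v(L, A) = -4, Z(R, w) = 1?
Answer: 117380/63 ≈ 1863.2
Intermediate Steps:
V(z, I) = -5 (V(z, I) = -3 - 2 = -5)
m(P) = 252 + 2*P² (m(P) = (P² + P²) + 252 = 2*P² + 252 = 252 + 2*P²)
E(b) = 68 + b
m(242)/E(V(-8, -4)) = (252 + 2*242²)/(68 - 5) = (252 + 2*58564)/63 = (252 + 117128)*(1/63) = 117380*(1/63) = 117380/63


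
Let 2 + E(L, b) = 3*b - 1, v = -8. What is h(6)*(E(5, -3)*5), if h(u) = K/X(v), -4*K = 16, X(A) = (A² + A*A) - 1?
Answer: 240/127 ≈ 1.8898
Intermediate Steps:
X(A) = -1 + 2*A² (X(A) = (A² + A²) - 1 = 2*A² - 1 = -1 + 2*A²)
E(L, b) = -3 + 3*b (E(L, b) = -2 + (3*b - 1) = -2 + (-1 + 3*b) = -3 + 3*b)
K = -4 (K = -¼*16 = -4)
h(u) = -4/127 (h(u) = -4/(-1 + 2*(-8)²) = -4/(-1 + 2*64) = -4/(-1 + 128) = -4/127)
h(6)*(E(5, -3)*5) = -4*(-3 + 3*(-3))*5/127 = -4*(-3 - 9)*5/127 = -(-48)*5/127 = -4/127*(-60) = 240/127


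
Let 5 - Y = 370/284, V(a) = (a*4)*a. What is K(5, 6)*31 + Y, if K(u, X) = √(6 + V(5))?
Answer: 525/142 + 31*√106 ≈ 322.86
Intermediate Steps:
V(a) = 4*a² (V(a) = (4*a)*a = 4*a²)
Y = 525/142 (Y = 5 - 370/284 = 5 - 1*185/142 = 5 - 185/142 = 525/142 ≈ 3.6972)
K(u, X) = √106 (K(u, X) = √(6 + 4*5²) = √(6 + 4*25) = √(6 + 100) = √106)
K(5, 6)*31 + Y = √106*31 + 525/142 = 31*√106 + 525/142 = 525/142 + 31*√106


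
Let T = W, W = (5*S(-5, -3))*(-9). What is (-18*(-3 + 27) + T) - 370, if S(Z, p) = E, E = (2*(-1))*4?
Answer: -442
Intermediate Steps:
E = -8 (E = -2*4 = -8)
S(Z, p) = -8
W = 360 (W = (5*(-8))*(-9) = -40*(-9) = 360)
T = 360
(-18*(-3 + 27) + T) - 370 = (-18*(-3 + 27) + 360) - 370 = (-18*24 + 360) - 370 = (-432 + 360) - 370 = -72 - 370 = -442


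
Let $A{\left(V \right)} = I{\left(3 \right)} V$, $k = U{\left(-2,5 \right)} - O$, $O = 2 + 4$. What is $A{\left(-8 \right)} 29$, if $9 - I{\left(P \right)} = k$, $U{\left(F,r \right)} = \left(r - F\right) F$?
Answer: $-6728$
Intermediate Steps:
$U{\left(F,r \right)} = F \left(r - F\right)$
$O = 6$
$k = -20$ ($k = - 2 \left(5 - -2\right) - 6 = - 2 \left(5 + 2\right) - 6 = \left(-2\right) 7 - 6 = -14 - 6 = -20$)
$I{\left(P \right)} = 29$ ($I{\left(P \right)} = 9 - -20 = 9 + 20 = 29$)
$A{\left(V \right)} = 29 V$
$A{\left(-8 \right)} 29 = 29 \left(-8\right) 29 = \left(-232\right) 29 = -6728$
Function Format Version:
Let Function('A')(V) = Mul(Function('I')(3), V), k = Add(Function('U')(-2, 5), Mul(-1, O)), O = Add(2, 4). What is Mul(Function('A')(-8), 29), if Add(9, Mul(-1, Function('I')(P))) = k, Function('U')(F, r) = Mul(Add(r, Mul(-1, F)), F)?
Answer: -6728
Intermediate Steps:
Function('U')(F, r) = Mul(F, Add(r, Mul(-1, F)))
O = 6
k = -20 (k = Add(Mul(-2, Add(5, Mul(-1, -2))), Mul(-1, 6)) = Add(Mul(-2, Add(5, 2)), -6) = Add(Mul(-2, 7), -6) = Add(-14, -6) = -20)
Function('I')(P) = 29 (Function('I')(P) = Add(9, Mul(-1, -20)) = Add(9, 20) = 29)
Function('A')(V) = Mul(29, V)
Mul(Function('A')(-8), 29) = Mul(Mul(29, -8), 29) = Mul(-232, 29) = -6728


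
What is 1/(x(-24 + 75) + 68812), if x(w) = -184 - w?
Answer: 1/68577 ≈ 1.4582e-5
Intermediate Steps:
1/(x(-24 + 75) + 68812) = 1/((-184 - (-24 + 75)) + 68812) = 1/((-184 - 1*51) + 68812) = 1/((-184 - 51) + 68812) = 1/(-235 + 68812) = 1/68577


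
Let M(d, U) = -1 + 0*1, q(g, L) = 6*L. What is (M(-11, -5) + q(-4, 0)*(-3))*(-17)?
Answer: 17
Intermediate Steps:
M(d, U) = -1 (M(d, U) = -1 + 0 = -1)
(M(-11, -5) + q(-4, 0)*(-3))*(-17) = (-1 + (6*0)*(-3))*(-17) = (-1 + 0*(-3))*(-17) = (-1 + 0)*(-17) = -1*(-17) = 17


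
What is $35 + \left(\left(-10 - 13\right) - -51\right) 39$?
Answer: $1127$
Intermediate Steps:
$35 + \left(\left(-10 - 13\right) - -51\right) 39 = 35 + \left(-23 + 51\right) 39 = 35 + 28 \cdot 39 = 35 + 1092 = 1127$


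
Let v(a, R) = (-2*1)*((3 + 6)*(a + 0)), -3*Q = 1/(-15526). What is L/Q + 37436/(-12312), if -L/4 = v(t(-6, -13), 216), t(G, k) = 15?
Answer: 154836441361/3078 ≈ 5.0304e+7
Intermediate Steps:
Q = 1/46578 (Q = -⅓/(-15526) = -⅓*(-1/15526) = 1/46578 ≈ 2.1469e-5)
v(a, R) = -18*a
L = 1080 (L = -(-72)*15 = -4*(-270) = 1080)
L/Q + 37436/(-12312) = 1080/(1/46578) + 37436/(-12312) = 1080*46578 + 37436*(-1/12312) = 50304240 - 9359/3078 = 154836441361/3078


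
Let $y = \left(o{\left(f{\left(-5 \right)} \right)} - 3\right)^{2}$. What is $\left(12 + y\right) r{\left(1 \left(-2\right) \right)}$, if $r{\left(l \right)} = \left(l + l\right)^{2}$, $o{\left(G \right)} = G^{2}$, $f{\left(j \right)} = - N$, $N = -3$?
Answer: $768$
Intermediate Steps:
$f{\left(j \right)} = 3$ ($f{\left(j \right)} = \left(-1\right) \left(-3\right) = 3$)
$y = 36$ ($y = \left(3^{2} - 3\right)^{2} = \left(9 - 3\right)^{2} = 6^{2} = 36$)
$r{\left(l \right)} = 4 l^{2}$ ($r{\left(l \right)} = \left(2 l\right)^{2} = 4 l^{2}$)
$\left(12 + y\right) r{\left(1 \left(-2\right) \right)} = \left(12 + 36\right) 4 \left(1 \left(-2\right)\right)^{2} = 48 \cdot 4 \left(-2\right)^{2} = 48 \cdot 4 \cdot 4 = 48 \cdot 16 = 768$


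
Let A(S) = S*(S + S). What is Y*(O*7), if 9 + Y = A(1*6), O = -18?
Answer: -7938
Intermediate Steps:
A(S) = 2*S**2 (A(S) = S*(2*S) = 2*S**2)
Y = 63 (Y = -9 + 2*(1*6)**2 = -9 + 2*6**2 = -9 + 2*36 = -9 + 72 = 63)
Y*(O*7) = 63*(-18*7) = 63*(-126) = -7938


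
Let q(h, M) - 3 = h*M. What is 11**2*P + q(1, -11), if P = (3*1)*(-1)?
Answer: -371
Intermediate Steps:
P = -3 (P = 3*(-1) = -3)
q(h, M) = 3 + M*h (q(h, M) = 3 + h*M = 3 + M*h)
11**2*P + q(1, -11) = 11**2*(-3) + (3 - 11*1) = 121*(-3) + (3 - 11) = -363 - 8 = -371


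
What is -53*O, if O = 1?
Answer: -53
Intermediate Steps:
-53*O = -53*1 = -53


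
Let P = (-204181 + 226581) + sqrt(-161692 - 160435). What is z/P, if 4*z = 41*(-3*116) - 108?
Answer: -26835200/167360709 + 1198*I*sqrt(322127)/167360709 ≈ -0.16034 + 0.0040627*I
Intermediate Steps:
P = 22400 + I*sqrt(322127) (P = 22400 + sqrt(-322127) = 22400 + I*sqrt(322127) ≈ 22400.0 + 567.56*I)
z = -3594 (z = (41*(-3*116) - 108)/4 = (41*(-348) - 108)/4 = (-14268 - 108)/4 = (1/4)*(-14376) = -3594)
z/P = -3594/(22400 + I*sqrt(322127))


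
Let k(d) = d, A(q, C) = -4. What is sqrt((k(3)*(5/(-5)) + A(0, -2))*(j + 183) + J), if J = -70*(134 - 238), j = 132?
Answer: 5*sqrt(203) ≈ 71.239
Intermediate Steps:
J = 7280 (J = -70*(-104) = 7280)
sqrt((k(3)*(5/(-5)) + A(0, -2))*(j + 183) + J) = sqrt((3*(5/(-5)) - 4)*(132 + 183) + 7280) = sqrt((3*(5*(-1/5)) - 4)*315 + 7280) = sqrt((3*(-1) - 4)*315 + 7280) = sqrt((-3 - 4)*315 + 7280) = sqrt(-7*315 + 7280) = sqrt(-2205 + 7280) = sqrt(5075) = 5*sqrt(203)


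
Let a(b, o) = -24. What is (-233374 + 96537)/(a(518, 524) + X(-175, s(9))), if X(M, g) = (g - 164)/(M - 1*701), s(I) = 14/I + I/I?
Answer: 1078822908/187763 ≈ 5745.7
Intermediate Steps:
s(I) = 1 + 14/I (s(I) = 14/I + 1 = 1 + 14/I)
X(M, g) = (-164 + g)/(-701 + M) (X(M, g) = (-164 + g)/(M - 701) = (-164 + g)/(-701 + M))
(-233374 + 96537)/(a(518, 524) + X(-175, s(9))) = (-233374 + 96537)/(-24 + (-164 + (14 + 9)/9)/(-701 - 175)) = -136837/(-24 + (-164 + (⅑)*23)/(-876)) = -136837/(-24 - (-164 + 23/9)/876) = -136837/(-24 - 1/876*(-1453/9)) = -136837/(-24 + 1453/7884) = -136837/(-187763/7884) = -136837*(-7884/187763) = 1078822908/187763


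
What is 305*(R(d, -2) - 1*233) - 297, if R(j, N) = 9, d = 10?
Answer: -68617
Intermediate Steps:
305*(R(d, -2) - 1*233) - 297 = 305*(9 - 1*233) - 297 = 305*(9 - 233) - 297 = 305*(-224) - 297 = -68320 - 297 = -68617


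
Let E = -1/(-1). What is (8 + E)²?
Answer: 81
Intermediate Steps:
E = 1 (E = -1*(-1) = 1)
(8 + E)² = (8 + 1)² = 9² = 81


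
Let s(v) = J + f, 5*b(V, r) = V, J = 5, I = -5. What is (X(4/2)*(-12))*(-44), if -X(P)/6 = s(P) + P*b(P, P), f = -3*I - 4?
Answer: -266112/5 ≈ -53222.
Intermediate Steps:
f = 11 (f = -3*(-5) - 4 = 15 - 4 = 11)
b(V, r) = V/5
s(v) = 16 (s(v) = 5 + 11 = 16)
X(P) = -96 - 6*P**2/5 (X(P) = -6*(16 + P*(P/5)) = -6*(16 + P**2/5) = -96 - 6*P**2/5)
(X(4/2)*(-12))*(-44) = ((-96 - 6*(4/2)**2/5)*(-12))*(-44) = ((-96 - 6*(4*(1/2))**2/5)*(-12))*(-44) = ((-96 - 6/5*2**2)*(-12))*(-44) = ((-96 - 6/5*4)*(-12))*(-44) = ((-96 - 24/5)*(-12))*(-44) = -504/5*(-12)*(-44) = (6048/5)*(-44) = -266112/5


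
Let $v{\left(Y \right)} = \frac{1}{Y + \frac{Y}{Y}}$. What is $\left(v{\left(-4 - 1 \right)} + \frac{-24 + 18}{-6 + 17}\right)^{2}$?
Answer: $\frac{1225}{1936} \approx 0.63275$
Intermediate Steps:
$v{\left(Y \right)} = \frac{1}{1 + Y}$ ($v{\left(Y \right)} = \frac{1}{Y + 1} = \frac{1}{1 + Y}$)
$\left(v{\left(-4 - 1 \right)} + \frac{-24 + 18}{-6 + 17}\right)^{2} = \left(\frac{1}{1 - 5} + \frac{-24 + 18}{-6 + 17}\right)^{2} = \left(\frac{1}{1 - 5} - \frac{6}{11}\right)^{2} = \left(\frac{1}{-4} - \frac{6}{11}\right)^{2} = \left(- \frac{1}{4} - \frac{6}{11}\right)^{2} = \left(- \frac{35}{44}\right)^{2} = \frac{1225}{1936}$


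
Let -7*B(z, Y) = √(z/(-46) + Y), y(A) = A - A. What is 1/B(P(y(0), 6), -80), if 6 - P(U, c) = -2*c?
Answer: 7*I*√23/43 ≈ 0.78072*I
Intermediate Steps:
y(A) = 0
P(U, c) = 6 + 2*c (P(U, c) = 6 - (-2)*c = 6 + 2*c)
B(z, Y) = -√(Y - z/46)/7 (B(z, Y) = -√(z/(-46) + Y)/7 = -√(z*(-1/46) + Y)/7 = -√(-z/46 + Y)/7 = -√(Y - z/46)/7)
1/B(P(y(0), 6), -80) = 1/(-√(-46*(6 + 2*6) + 2116*(-80))/322) = 1/(-√(-46*(6 + 12) - 169280)/322) = 1/(-√(-46*18 - 169280)/322) = 1/(-√(-828 - 169280)/322) = 1/(-43*I*√23/161) = 7*I*√23/43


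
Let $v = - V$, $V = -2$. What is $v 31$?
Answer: $62$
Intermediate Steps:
$v = 2$ ($v = \left(-1\right) \left(-2\right) = 2$)
$v 31 = 2 \cdot 31 = 62$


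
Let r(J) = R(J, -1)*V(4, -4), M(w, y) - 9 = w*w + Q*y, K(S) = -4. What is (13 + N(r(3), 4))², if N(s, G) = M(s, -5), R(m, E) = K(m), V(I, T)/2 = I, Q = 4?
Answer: 1052676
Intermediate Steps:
V(I, T) = 2*I
M(w, y) = 9 + w² + 4*y (M(w, y) = 9 + (w*w + 4*y) = 9 + (w² + 4*y) = 9 + w² + 4*y)
R(m, E) = -4
r(J) = -32 (r(J) = -8*4 = -4*8 = -32)
N(s, G) = -11 + s² (N(s, G) = 9 + s² + 4*(-5) = 9 + s² - 20 = -11 + s²)
(13 + N(r(3), 4))² = (13 + (-11 + (-32)²))² = (13 + (-11 + 1024))² = (13 + 1013)² = 1026² = 1052676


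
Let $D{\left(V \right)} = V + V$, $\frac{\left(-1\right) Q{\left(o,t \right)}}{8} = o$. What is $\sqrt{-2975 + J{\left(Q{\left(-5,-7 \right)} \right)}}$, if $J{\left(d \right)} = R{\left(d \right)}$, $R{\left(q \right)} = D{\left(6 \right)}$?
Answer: $i \sqrt{2963} \approx 54.433 i$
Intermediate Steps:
$Q{\left(o,t \right)} = - 8 o$
$D{\left(V \right)} = 2 V$
$R{\left(q \right)} = 12$ ($R{\left(q \right)} = 2 \cdot 6 = 12$)
$J{\left(d \right)} = 12$
$\sqrt{-2975 + J{\left(Q{\left(-5,-7 \right)} \right)}} = \sqrt{-2975 + 12} = \sqrt{-2963} = i \sqrt{2963}$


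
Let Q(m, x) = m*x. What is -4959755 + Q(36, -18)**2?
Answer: -4539851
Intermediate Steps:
-4959755 + Q(36, -18)**2 = -4959755 + (36*(-18))**2 = -4959755 + (-648)**2 = -4959755 + 419904 = -4539851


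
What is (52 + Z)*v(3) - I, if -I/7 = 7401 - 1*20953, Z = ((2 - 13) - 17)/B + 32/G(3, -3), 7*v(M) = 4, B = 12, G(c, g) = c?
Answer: -1991420/21 ≈ -94830.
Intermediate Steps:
v(M) = 4/7 (v(M) = (⅐)*4 = 4/7)
Z = 25/3 (Z = ((2 - 13) - 17)/12 + 32/3 = (-11 - 17)*(1/12) + 32*(⅓) = -28*1/12 + 32/3 = -7/3 + 32/3 = 25/3 ≈ 8.3333)
I = 94864 (I = -7*(7401 - 1*20953) = -7*(7401 - 20953) = -7*(-13552) = 94864)
(52 + Z)*v(3) - I = (52 + 25/3)*(4/7) - 1*94864 = (181/3)*(4/7) - 94864 = 724/21 - 94864 = -1991420/21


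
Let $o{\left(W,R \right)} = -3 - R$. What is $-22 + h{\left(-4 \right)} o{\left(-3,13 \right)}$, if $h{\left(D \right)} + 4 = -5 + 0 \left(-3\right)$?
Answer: $122$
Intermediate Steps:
$h{\left(D \right)} = -9$ ($h{\left(D \right)} = -4 + \left(-5 + 0 \left(-3\right)\right) = -4 + \left(-5 + 0\right) = -4 - 5 = -9$)
$-22 + h{\left(-4 \right)} o{\left(-3,13 \right)} = -22 - 9 \left(-3 - 13\right) = -22 - -144 = -22 + 144 = 122$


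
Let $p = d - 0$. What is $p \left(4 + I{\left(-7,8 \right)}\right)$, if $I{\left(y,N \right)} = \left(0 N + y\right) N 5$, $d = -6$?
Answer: $1656$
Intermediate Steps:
$p = -6$ ($p = -6 - 0 = -6 + 0 = -6$)
$I{\left(y,N \right)} = 5 N y$ ($I{\left(y,N \right)} = \left(0 + y\right) N 5 = y N 5 = N y 5 = 5 N y$)
$p \left(4 + I{\left(-7,8 \right)}\right) = - 6 \left(4 + 5 \cdot 8 \left(-7\right)\right) = - 6 \left(4 - 280\right) = \left(-6\right) \left(-276\right) = 1656$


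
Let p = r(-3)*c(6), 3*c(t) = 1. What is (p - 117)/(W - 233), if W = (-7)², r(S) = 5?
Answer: 173/276 ≈ 0.62681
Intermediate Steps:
c(t) = ⅓ (c(t) = (⅓)*1 = ⅓)
p = 5/3 (p = 5*(⅓) = 5/3 ≈ 1.6667)
W = 49
(p - 117)/(W - 233) = (5/3 - 117)/(49 - 233) = -346/3/(-184) = -346/3*(-1/184) = 173/276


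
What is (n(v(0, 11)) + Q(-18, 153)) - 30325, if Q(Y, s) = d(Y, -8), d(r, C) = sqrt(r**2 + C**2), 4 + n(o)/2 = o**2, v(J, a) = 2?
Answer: -30325 + 2*sqrt(97) ≈ -30305.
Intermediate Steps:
n(o) = -8 + 2*o**2
d(r, C) = sqrt(C**2 + r**2)
Q(Y, s) = sqrt(64 + Y**2) (Q(Y, s) = sqrt((-8)**2 + Y**2) = sqrt(64 + Y**2))
(n(v(0, 11)) + Q(-18, 153)) - 30325 = ((-8 + 2*2**2) + sqrt(64 + (-18)**2)) - 30325 = ((-8 + 2*4) + sqrt(64 + 324)) - 30325 = ((-8 + 8) + sqrt(388)) - 30325 = (0 + 2*sqrt(97)) - 30325 = 2*sqrt(97) - 30325 = -30325 + 2*sqrt(97)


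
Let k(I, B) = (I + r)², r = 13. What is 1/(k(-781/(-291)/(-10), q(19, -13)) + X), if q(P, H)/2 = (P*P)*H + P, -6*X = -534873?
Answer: 8468100/756265636951 ≈ 1.1197e-5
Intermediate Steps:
X = 178291/2 (X = -⅙*(-534873) = 178291/2 ≈ 89146.)
q(P, H) = 2*P + 2*H*P² (q(P, H) = 2*((P*P)*H + P) = 2*(P²*H + P) = 2*(H*P² + P) = 2*(P + H*P²) = 2*P + 2*H*P²)
k(I, B) = (13 + I)² (k(I, B) = (I + 13)² = (13 + I)²)
1/(k(-781/(-291)/(-10), q(19, -13)) + X) = 1/((13 - 781/(-291)/(-10))² + 178291/2) = 1/((13 - 781*(-1/291)*(-⅒))² + 178291/2) = 1/((13 + (781/291)*(-⅒))² + 178291/2) = 1/((13 - 781/2910)² + 178291/2) = 1/((37049/2910)² + 178291/2) = 1/(1372628401/8468100 + 178291/2) = 1/(756265636951/8468100) = 8468100/756265636951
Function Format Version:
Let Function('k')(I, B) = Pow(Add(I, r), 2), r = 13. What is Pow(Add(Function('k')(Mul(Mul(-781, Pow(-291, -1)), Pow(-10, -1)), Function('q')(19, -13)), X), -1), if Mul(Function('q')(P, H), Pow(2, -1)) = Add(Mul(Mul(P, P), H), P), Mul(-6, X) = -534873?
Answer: Rational(8468100, 756265636951) ≈ 1.1197e-5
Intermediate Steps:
X = Rational(178291, 2) (X = Mul(Rational(-1, 6), -534873) = Rational(178291, 2) ≈ 89146.)
Function('q')(P, H) = Add(Mul(2, P), Mul(2, H, Pow(P, 2))) (Function('q')(P, H) = Mul(2, Add(Mul(Mul(P, P), H), P)) = Mul(2, Add(Mul(Pow(P, 2), H), P)) = Mul(2, Add(Mul(H, Pow(P, 2)), P)) = Mul(2, Add(P, Mul(H, Pow(P, 2)))) = Add(Mul(2, P), Mul(2, H, Pow(P, 2))))
Function('k')(I, B) = Pow(Add(13, I), 2) (Function('k')(I, B) = Pow(Add(I, 13), 2) = Pow(Add(13, I), 2))
Pow(Add(Function('k')(Mul(Mul(-781, Pow(-291, -1)), Pow(-10, -1)), Function('q')(19, -13)), X), -1) = Pow(Add(Pow(Add(13, Mul(Mul(-781, Pow(-291, -1)), Pow(-10, -1))), 2), Rational(178291, 2)), -1) = Pow(Add(Pow(Add(13, Mul(Mul(-781, Rational(-1, 291)), Rational(-1, 10))), 2), Rational(178291, 2)), -1) = Pow(Add(Pow(Add(13, Mul(Rational(781, 291), Rational(-1, 10))), 2), Rational(178291, 2)), -1) = Pow(Add(Pow(Add(13, Rational(-781, 2910)), 2), Rational(178291, 2)), -1) = Pow(Add(Pow(Rational(37049, 2910), 2), Rational(178291, 2)), -1) = Pow(Add(Rational(1372628401, 8468100), Rational(178291, 2)), -1) = Pow(Rational(756265636951, 8468100), -1) = Rational(8468100, 756265636951)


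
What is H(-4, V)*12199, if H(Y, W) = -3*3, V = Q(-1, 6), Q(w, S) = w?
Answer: -109791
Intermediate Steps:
V = -1
H(Y, W) = -9
H(-4, V)*12199 = -9*12199 = -109791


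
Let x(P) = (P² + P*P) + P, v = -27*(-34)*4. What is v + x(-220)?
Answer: 100252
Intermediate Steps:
v = 3672 (v = 918*4 = 3672)
x(P) = P + 2*P² (x(P) = (P² + P²) + P = 2*P² + P = P + 2*P²)
v + x(-220) = 3672 - 220*(1 + 2*(-220)) = 3672 - 220*(1 - 440) = 3672 - 220*(-439) = 3672 + 96580 = 100252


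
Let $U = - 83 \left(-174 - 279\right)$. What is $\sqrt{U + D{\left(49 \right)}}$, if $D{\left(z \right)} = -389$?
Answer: $61 \sqrt{10} \approx 192.9$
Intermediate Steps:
$U = 37599$ ($U = \left(-83\right) \left(-453\right) = 37599$)
$\sqrt{U + D{\left(49 \right)}} = \sqrt{37599 - 389} = \sqrt{37210} = 61 \sqrt{10}$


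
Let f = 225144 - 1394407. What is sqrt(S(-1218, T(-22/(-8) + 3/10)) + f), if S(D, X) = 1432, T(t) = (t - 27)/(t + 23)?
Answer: 3*I*sqrt(129759) ≈ 1080.7*I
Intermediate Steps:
T(t) = (-27 + t)/(23 + t)
f = -1169263
sqrt(S(-1218, T(-22/(-8) + 3/10)) + f) = sqrt(1432 - 1169263) = sqrt(-1167831) = 3*I*sqrt(129759)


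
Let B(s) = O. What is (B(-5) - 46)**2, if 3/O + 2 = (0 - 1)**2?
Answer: 2401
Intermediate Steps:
O = -3 (O = 3/(-2 + (0 - 1)**2) = 3/(-2 + (-1)**2) = 3/(-2 + 1) = 3/(-1) = 3*(-1) = -3)
B(s) = -3
(B(-5) - 46)**2 = (-3 - 46)**2 = (-49)**2 = 2401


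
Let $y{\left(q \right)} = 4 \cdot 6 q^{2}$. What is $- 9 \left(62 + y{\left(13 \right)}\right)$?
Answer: $-37062$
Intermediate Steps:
$y{\left(q \right)} = 24 q^{2}$
$- 9 \left(62 + y{\left(13 \right)}\right) = - 9 \left(62 + 24 \cdot 13^{2}\right) = - 9 \left(62 + 24 \cdot 169\right) = - 9 \left(62 + 4056\right) = \left(-9\right) 4118 = -37062$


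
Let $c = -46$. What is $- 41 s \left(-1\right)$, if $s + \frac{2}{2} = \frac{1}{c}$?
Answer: $- \frac{1927}{46} \approx -41.891$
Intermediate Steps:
$s = - \frac{47}{46}$ ($s = -1 + \frac{1}{-46} = -1 - \frac{1}{46} = - \frac{47}{46} \approx -1.0217$)
$- 41 s \left(-1\right) = \left(-41\right) \left(- \frac{47}{46}\right) \left(-1\right) = \frac{1927}{46} \left(-1\right) = - \frac{1927}{46}$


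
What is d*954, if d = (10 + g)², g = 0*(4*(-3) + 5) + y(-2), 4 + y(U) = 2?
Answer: 61056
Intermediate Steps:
y(U) = -2 (y(U) = -4 + 2 = -2)
g = -2 (g = 0*(4*(-3) + 5) - 2 = 0*(-12 + 5) - 2 = 0*(-7) - 2 = 0 - 2 = -2)
d = 64 (d = (10 - 2)² = 8² = 64)
d*954 = 64*954 = 61056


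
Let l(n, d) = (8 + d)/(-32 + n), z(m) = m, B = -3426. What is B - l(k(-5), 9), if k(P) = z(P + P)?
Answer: -143875/42 ≈ -3425.6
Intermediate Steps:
k(P) = 2*P (k(P) = P + P = 2*P)
l(n, d) = (8 + d)/(-32 + n)
B - l(k(-5), 9) = -3426 - (8 + 9)/(-32 + 2*(-5)) = -3426 - 17/(-32 - 10) = -3426 - 17/(-42) = -3426 - (-1)*17/42 = -3426 - 1*(-17/42) = -3426 + 17/42 = -143875/42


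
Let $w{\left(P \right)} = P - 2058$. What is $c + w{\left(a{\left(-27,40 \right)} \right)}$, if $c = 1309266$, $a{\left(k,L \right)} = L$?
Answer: $1307248$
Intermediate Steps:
$w{\left(P \right)} = -2058 + P$
$c + w{\left(a{\left(-27,40 \right)} \right)} = 1309266 + \left(-2058 + 40\right) = 1309266 - 2018 = 1307248$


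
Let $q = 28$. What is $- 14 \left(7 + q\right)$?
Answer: $-490$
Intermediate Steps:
$- 14 \left(7 + q\right) = - 14 \left(7 + 28\right) = \left(-14\right) 35 = -490$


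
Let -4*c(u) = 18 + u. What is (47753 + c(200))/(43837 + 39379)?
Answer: 95397/166432 ≈ 0.57319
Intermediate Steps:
c(u) = -9/2 - u/4 (c(u) = -(18 + u)/4 = -9/2 - u/4)
(47753 + c(200))/(43837 + 39379) = (47753 + (-9/2 - ¼*200))/(43837 + 39379) = (47753 + (-9/2 - 50))/83216 = (47753 - 109/2)*(1/83216) = (95397/2)*(1/83216) = 95397/166432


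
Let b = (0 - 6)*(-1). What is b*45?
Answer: 270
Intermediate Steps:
b = 6 (b = -6*(-1) = 6)
b*45 = 6*45 = 270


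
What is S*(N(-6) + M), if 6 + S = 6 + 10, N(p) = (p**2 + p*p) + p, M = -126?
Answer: -600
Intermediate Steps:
N(p) = p + 2*p**2 (N(p) = (p**2 + p**2) + p = 2*p**2 + p = p + 2*p**2)
S = 10 (S = -6 + (6 + 10) = -6 + 16 = 10)
S*(N(-6) + M) = 10*(-6*(1 + 2*(-6)) - 126) = 10*(-6*(1 - 12) - 126) = 10*(-6*(-11) - 126) = 10*(66 - 126) = 10*(-60) = -600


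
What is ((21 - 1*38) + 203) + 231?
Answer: 417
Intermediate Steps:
((21 - 1*38) + 203) + 231 = ((21 - 38) + 203) + 231 = (-17 + 203) + 231 = 186 + 231 = 417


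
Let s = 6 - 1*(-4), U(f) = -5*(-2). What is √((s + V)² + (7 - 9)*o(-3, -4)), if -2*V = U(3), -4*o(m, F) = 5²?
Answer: 5*√6/2 ≈ 6.1237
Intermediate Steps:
o(m, F) = -25/4 (o(m, F) = -¼*5² = -¼*25 = -25/4)
U(f) = 10
V = -5 (V = -½*10 = -5)
s = 10 (s = 6 + 4 = 10)
√((s + V)² + (7 - 9)*o(-3, -4)) = √((10 - 5)² + (7 - 9)*(-25/4)) = √(5² - 2*(-25/4)) = √(25 + 25/2) = √(75/2) = 5*√6/2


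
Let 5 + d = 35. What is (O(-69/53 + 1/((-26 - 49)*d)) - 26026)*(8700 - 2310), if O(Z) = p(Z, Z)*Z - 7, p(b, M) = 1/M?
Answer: -166344480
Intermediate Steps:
d = 30 (d = -5 + 35 = 30)
O(Z) = -6 (O(Z) = Z/Z - 7 = 1 - 7 = -6)
(O(-69/53 + 1/((-26 - 49)*d)) - 26026)*(8700 - 2310) = (-6 - 26026)*(8700 - 2310) = -26032*6390 = -166344480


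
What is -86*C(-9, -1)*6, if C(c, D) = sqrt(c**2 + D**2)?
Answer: -516*sqrt(82) ≈ -4672.6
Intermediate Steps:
C(c, D) = sqrt(D**2 + c**2)
-86*C(-9, -1)*6 = -86*sqrt((-1)**2 + (-9)**2)*6 = -86*sqrt(1 + 81)*6 = -86*sqrt(82)*6 = -516*sqrt(82)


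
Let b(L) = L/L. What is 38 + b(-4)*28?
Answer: 66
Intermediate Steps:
b(L) = 1
38 + b(-4)*28 = 38 + 1*28 = 38 + 28 = 66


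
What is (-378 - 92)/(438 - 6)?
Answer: -235/216 ≈ -1.0880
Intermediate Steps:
(-378 - 92)/(438 - 6) = -470/432 = -470*1/432 = -235/216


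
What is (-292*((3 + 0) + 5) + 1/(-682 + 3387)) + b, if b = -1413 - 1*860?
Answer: -12467344/2705 ≈ -4609.0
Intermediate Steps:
b = -2273 (b = -1413 - 860 = -2273)
(-292*((3 + 0) + 5) + 1/(-682 + 3387)) + b = (-292*((3 + 0) + 5) + 1/(-682 + 3387)) - 2273 = (-292*(3 + 5) + 1/2705) - 2273 = (-292*8 + 1/2705) - 2273 = (-2336 + 1/2705) - 2273 = -6318879/2705 - 2273 = -12467344/2705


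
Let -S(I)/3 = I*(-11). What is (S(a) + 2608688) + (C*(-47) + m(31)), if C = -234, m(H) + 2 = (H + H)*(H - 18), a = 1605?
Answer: 2673455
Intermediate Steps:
m(H) = -2 + 2*H*(-18 + H) (m(H) = -2 + (H + H)*(H - 18) = -2 + (2*H)*(-18 + H) = -2 + 2*H*(-18 + H))
S(I) = 33*I (S(I) = -3*I*(-11) = -(-33)*I = 33*I)
(S(a) + 2608688) + (C*(-47) + m(31)) = (33*1605 + 2608688) + (-234*(-47) + (-2 - 36*31 + 2*31²)) = (52965 + 2608688) + (10998 + (-2 - 1116 + 2*961)) = 2661653 + (10998 + (-2 - 1116 + 1922)) = 2661653 + (10998 + 804) = 2661653 + 11802 = 2673455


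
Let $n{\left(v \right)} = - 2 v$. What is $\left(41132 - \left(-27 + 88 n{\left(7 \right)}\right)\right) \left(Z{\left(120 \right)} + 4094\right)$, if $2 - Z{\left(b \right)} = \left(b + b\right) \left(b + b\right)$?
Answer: $-2268088064$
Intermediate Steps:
$Z{\left(b \right)} = 2 - 4 b^{2}$ ($Z{\left(b \right)} = 2 - \left(b + b\right) \left(b + b\right) = 2 - 2 b 2 b = 2 - 4 b^{2}$)
$\left(41132 - \left(-27 + 88 n{\left(7 \right)}\right)\right) \left(Z{\left(120 \right)} + 4094\right) = \left(41132 - \left(-27 + 88 \left(\left(-2\right) 7\right)\right)\right) \left(\left(2 - 4 \cdot 120^{2}\right) + 4094\right) = \left(41132 + \left(\left(-88\right) \left(-14\right) + 27\right)\right) \left(\left(2 - 57600\right) + 4094\right) = \left(41132 + \left(1232 + 27\right)\right) \left(\left(2 - 57600\right) + 4094\right) = \left(41132 + 1259\right) \left(-57598 + 4094\right) = 42391 \left(-53504\right) = -2268088064$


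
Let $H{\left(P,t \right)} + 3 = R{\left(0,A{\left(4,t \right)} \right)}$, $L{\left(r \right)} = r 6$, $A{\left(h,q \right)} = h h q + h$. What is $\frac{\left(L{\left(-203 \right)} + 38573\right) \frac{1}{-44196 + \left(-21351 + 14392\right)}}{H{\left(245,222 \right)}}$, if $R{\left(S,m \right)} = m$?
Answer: $- \frac{7471}{36350743} \approx -0.00020553$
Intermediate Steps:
$A{\left(h,q \right)} = h + q h^{2}$ ($A{\left(h,q \right)} = h^{2} q + h = q h^{2} + h = h + q h^{2}$)
$L{\left(r \right)} = 6 r$
$H{\left(P,t \right)} = 1 + 16 t$ ($H{\left(P,t \right)} = -3 + 4 \left(1 + 4 t\right) = -3 + \left(4 + 16 t\right) = 1 + 16 t$)
$\frac{\left(L{\left(-203 \right)} + 38573\right) \frac{1}{-44196 + \left(-21351 + 14392\right)}}{H{\left(245,222 \right)}} = \frac{\left(6 \left(-203\right) + 38573\right) \frac{1}{-44196 + \left(-21351 + 14392\right)}}{1 + 16 \cdot 222} = \frac{\left(-1218 + 38573\right) \frac{1}{-44196 - 6959}}{1 + 3552} = \frac{37355 \frac{1}{-51155}}{3553} = 37355 \left(- \frac{1}{51155}\right) \frac{1}{3553} = \left(- \frac{7471}{10231}\right) \frac{1}{3553} = - \frac{7471}{36350743}$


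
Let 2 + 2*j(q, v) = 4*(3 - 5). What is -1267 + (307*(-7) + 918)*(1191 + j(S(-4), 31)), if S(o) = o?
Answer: -1461233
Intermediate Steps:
j(q, v) = -5 (j(q, v) = -1 + (4*(3 - 5))/2 = -1 + (4*(-2))/2 = -1 + (1/2)*(-8) = -1 - 4 = -5)
-1267 + (307*(-7) + 918)*(1191 + j(S(-4), 31)) = -1267 + (307*(-7) + 918)*(1191 - 5) = -1267 + (-2149 + 918)*1186 = -1267 - 1231*1186 = -1267 - 1459966 = -1461233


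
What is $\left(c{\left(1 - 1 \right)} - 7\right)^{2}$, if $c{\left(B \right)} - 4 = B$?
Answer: $9$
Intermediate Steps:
$c{\left(B \right)} = 4 + B$
$\left(c{\left(1 - 1 \right)} - 7\right)^{2} = \left(\left(4 + \left(1 - 1\right)\right) - 7\right)^{2} = \left(\left(4 + 0\right) - 7\right)^{2} = \left(4 - 7\right)^{2} = \left(-3\right)^{2} = 9$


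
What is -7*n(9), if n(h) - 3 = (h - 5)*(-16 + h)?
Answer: 175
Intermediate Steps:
n(h) = 3 + (-16 + h)*(-5 + h) (n(h) = 3 + (h - 5)*(-16 + h) = 3 + (-5 + h)*(-16 + h) = 3 + (-16 + h)*(-5 + h))
-7*n(9) = -7*(83 + 9² - 21*9) = -7*(83 + 81 - 189) = -7*(-25) = 175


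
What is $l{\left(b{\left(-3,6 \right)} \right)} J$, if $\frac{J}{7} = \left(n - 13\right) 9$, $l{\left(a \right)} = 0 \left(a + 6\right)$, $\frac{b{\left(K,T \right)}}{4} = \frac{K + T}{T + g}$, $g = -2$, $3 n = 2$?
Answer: $0$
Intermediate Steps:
$n = \frac{2}{3}$ ($n = \frac{1}{3} \cdot 2 = \frac{2}{3} \approx 0.66667$)
$b{\left(K,T \right)} = \frac{4 \left(K + T\right)}{-2 + T}$ ($b{\left(K,T \right)} = 4 \frac{K + T}{T - 2} = 4 \frac{K + T}{-2 + T} = \frac{4 \left(K + T\right)}{-2 + T}$)
$l{\left(a \right)} = 0$ ($l{\left(a \right)} = 0 \left(6 + a\right) = 0$)
$J = -777$ ($J = 7 \left(\frac{2}{3} - 13\right) 9 = 7 \left(\left(- \frac{37}{3}\right) 9\right) = 7 \left(-111\right) = -777$)
$l{\left(b{\left(-3,6 \right)} \right)} J = 0 \left(-777\right) = 0$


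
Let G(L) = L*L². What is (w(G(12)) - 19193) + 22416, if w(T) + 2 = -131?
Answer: 3090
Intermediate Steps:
G(L) = L³
w(T) = -133 (w(T) = -2 - 131 = -133)
(w(G(12)) - 19193) + 22416 = (-133 - 19193) + 22416 = -19326 + 22416 = 3090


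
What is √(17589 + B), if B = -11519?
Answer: √6070 ≈ 77.910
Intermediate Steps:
√(17589 + B) = √(17589 - 11519) = √6070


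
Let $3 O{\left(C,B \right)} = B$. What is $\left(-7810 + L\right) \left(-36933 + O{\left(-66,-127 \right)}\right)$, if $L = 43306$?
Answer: $-1312476432$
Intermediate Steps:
$O{\left(C,B \right)} = \frac{B}{3}$
$\left(-7810 + L\right) \left(-36933 + O{\left(-66,-127 \right)}\right) = \left(-7810 + 43306\right) \left(-36933 + \frac{1}{3} \left(-127\right)\right) = 35496 \left(-36933 - \frac{127}{3}\right) = 35496 \left(- \frac{110926}{3}\right) = -1312476432$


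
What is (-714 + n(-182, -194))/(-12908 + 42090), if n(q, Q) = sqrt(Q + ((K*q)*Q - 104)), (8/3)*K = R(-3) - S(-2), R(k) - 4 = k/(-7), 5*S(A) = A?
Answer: -357/14591 + sqrt(6363470)/291820 ≈ -0.015823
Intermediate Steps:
S(A) = A/5
R(k) = 4 - k/7 (R(k) = 4 + k/(-7) = 4 + k*(-1/7) = 4 - k/7)
K = 507/280 (K = 3*((4 - 1/7*(-3)) - (-2)/5)/8 = 3*((4 + 3/7) - 1*(-2/5))/8 = 3*(31/7 + 2/5)/8 = (3/8)*(169/35) = 507/280 ≈ 1.8107)
n(q, Q) = sqrt(-104 + Q + 507*Q*q/280) (n(q, Q) = sqrt(Q + ((507*q/280)*Q - 104)) = sqrt(Q + (507*Q*q/280 - 104)) = sqrt(Q + (-104 + 507*Q*q/280)) = sqrt(-104 + Q + 507*Q*q/280))
(-714 + n(-182, -194))/(-12908 + 42090) = (-714 + sqrt(-2038400 + 19600*(-194) + 35490*(-194)*(-182))/140)/(-12908 + 42090) = (-714 + sqrt(-2038400 - 3802400 + 1253080920)/140)/29182 = (-714 + sqrt(1247240120)/140)*(1/29182) = (-714 + (14*sqrt(6363470))/140)*(1/29182) = (-714 + sqrt(6363470)/10)*(1/29182) = -357/14591 + sqrt(6363470)/291820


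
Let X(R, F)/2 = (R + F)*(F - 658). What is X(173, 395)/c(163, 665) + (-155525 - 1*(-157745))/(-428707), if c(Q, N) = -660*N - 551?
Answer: 127108351756/188395719857 ≈ 0.67469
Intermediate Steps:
X(R, F) = 2*(-658 + F)*(F + R) (X(R, F) = 2*((R + F)*(F - 658)) = 2*((F + R)*(-658 + F)) = 2*((-658 + F)*(F + R)) = 2*(-658 + F)*(F + R))
c(Q, N) = -551 - 660*N
X(173, 395)/c(163, 665) + (-155525 - 1*(-157745))/(-428707) = (-1316*395 - 1316*173 + 2*395² + 2*395*173)/(-551 - 660*665) + (-155525 - 1*(-157745))/(-428707) = (-519820 - 227668 + 2*156025 + 136670)/(-551 - 438900) + (-155525 + 157745)*(-1/428707) = (-519820 - 227668 + 312050 + 136670)/(-439451) + 2220*(-1/428707) = -298768*(-1/439451) - 2220/428707 = 298768/439451 - 2220/428707 = 127108351756/188395719857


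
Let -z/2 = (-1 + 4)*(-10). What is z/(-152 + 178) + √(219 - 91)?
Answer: 30/13 + 8*√2 ≈ 13.621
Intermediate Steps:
z = 60 (z = -2*(-1 + 4)*(-10) = -6*(-10) = -2*(-30) = 60)
z/(-152 + 178) + √(219 - 91) = 60/(-152 + 178) + √(219 - 91) = 60/26 + √128 = 60*(1/26) + 8*√2 = 30/13 + 8*√2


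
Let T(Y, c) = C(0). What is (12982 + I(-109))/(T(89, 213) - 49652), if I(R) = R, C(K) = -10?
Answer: -4291/16554 ≈ -0.25921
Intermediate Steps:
T(Y, c) = -10
(12982 + I(-109))/(T(89, 213) - 49652) = (12982 - 109)/(-10 - 49652) = 12873/(-49662) = 12873*(-1/49662) = -4291/16554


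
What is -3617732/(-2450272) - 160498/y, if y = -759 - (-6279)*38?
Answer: 116797119155/145695010824 ≈ 0.80165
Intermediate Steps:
y = 237843 (y = -759 - 483*(-494) = -759 + 238602 = 237843)
-3617732/(-2450272) - 160498/y = -3617732/(-2450272) - 160498/237843 = -3617732*(-1/2450272) - 160498*1/237843 = 904433/612568 - 160498/237843 = 116797119155/145695010824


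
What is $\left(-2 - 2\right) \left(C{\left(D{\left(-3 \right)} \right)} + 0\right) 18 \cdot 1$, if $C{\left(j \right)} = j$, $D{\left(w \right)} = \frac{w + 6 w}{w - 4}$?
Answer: $-216$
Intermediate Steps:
$D{\left(w \right)} = \frac{7 w}{-4 + w}$
$\left(-2 - 2\right) \left(C{\left(D{\left(-3 \right)} \right)} + 0\right) 18 \cdot 1 = \left(-2 - 2\right) \left(7 \left(-3\right) \frac{1}{-4 - 3} + 0\right) 18 \cdot 1 = - 4 \left(7 \left(-3\right) \frac{1}{-7} + 0\right) 18 \cdot 1 = - 4 \left(7 \left(-3\right) \left(- \frac{1}{7}\right) + 0\right) 18 \cdot 1 = - 4 \left(3 + 0\right) 18 \cdot 1 = \left(-4\right) 3 \cdot 18 \cdot 1 = \left(-12\right) 18 \cdot 1 = \left(-216\right) 1 = -216$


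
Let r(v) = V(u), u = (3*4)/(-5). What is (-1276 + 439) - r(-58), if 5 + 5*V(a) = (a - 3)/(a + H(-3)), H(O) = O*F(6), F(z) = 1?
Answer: -4181/5 ≈ -836.20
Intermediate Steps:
u = -12/5 (u = 12*(-1/5) = -12/5 ≈ -2.4000)
H(O) = O (H(O) = O*1 = O)
V(a) = -4/5 (V(a) = -1 + ((a - 3)/(a - 3))/5 = -1 + ((-3 + a)/(-3 + a))/5 = -1 + (1/5)*1 = -1 + 1/5 = -4/5)
r(v) = -4/5
(-1276 + 439) - r(-58) = (-1276 + 439) - 1*(-4/5) = -837 + 4/5 = -4181/5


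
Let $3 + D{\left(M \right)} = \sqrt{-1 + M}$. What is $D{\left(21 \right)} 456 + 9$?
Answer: $-1359 + 912 \sqrt{5} \approx 680.29$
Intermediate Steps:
$D{\left(M \right)} = -3 + \sqrt{-1 + M}$
$D{\left(21 \right)} 456 + 9 = \left(-3 + \sqrt{-1 + 21}\right) 456 + 9 = \left(-3 + \sqrt{20}\right) 456 + 9 = \left(-3 + 2 \sqrt{5}\right) 456 + 9 = \left(-1368 + 912 \sqrt{5}\right) + 9 = -1359 + 912 \sqrt{5}$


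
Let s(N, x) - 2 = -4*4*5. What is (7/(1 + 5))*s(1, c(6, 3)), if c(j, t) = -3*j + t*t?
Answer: -91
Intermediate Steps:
c(j, t) = t**2 - 3*j (c(j, t) = -3*j + t**2 = t**2 - 3*j)
s(N, x) = -78 (s(N, x) = 2 - 4*4*5 = 2 - 16*5 = 2 - 80 = -78)
(7/(1 + 5))*s(1, c(6, 3)) = (7/(1 + 5))*(-78) = (7/6)*(-78) = -91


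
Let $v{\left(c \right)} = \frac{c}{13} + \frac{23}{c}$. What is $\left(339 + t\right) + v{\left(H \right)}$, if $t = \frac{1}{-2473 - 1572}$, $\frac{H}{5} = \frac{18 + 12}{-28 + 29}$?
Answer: $\frac{553233451}{1577550} \approx 350.69$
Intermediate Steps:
$H = 150$ ($H = 5 \frac{18 + 12}{-28 + 29} = 5 \cdot \frac{30}{1} = 5 \cdot 30 \cdot 1 = 5 \cdot 30 = 150$)
$v{\left(c \right)} = \frac{23}{c} + \frac{c}{13}$ ($v{\left(c \right)} = c \frac{1}{13} + \frac{23}{c} = \frac{c}{13} + \frac{23}{c} = \frac{23}{c} + \frac{c}{13}$)
$t = - \frac{1}{4045}$ ($t = \frac{1}{-2473 - 1572} = \frac{1}{-4045} = - \frac{1}{4045} \approx -0.00024722$)
$\left(339 + t\right) + v{\left(H \right)} = \left(339 - \frac{1}{4045}\right) + \left(\frac{23}{150} + \frac{1}{13} \cdot 150\right) = \frac{1371254}{4045} + \left(23 \cdot \frac{1}{150} + \frac{150}{13}\right) = \frac{1371254}{4045} + \left(\frac{23}{150} + \frac{150}{13}\right) = \frac{1371254}{4045} + \frac{22799}{1950} = \frac{553233451}{1577550}$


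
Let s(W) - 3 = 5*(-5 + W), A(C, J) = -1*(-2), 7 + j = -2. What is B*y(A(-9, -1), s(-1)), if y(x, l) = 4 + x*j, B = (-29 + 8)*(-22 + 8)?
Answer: -4116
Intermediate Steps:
j = -9 (j = -7 - 2 = -9)
A(C, J) = 2
s(W) = -22 + 5*W (s(W) = 3 + 5*(-5 + W) = 3 + (-25 + 5*W) = -22 + 5*W)
B = 294 (B = -21*(-14) = 294)
y(x, l) = 4 - 9*x (y(x, l) = 4 + x*(-9) = 4 - 9*x)
B*y(A(-9, -1), s(-1)) = 294*(4 - 9*2) = 294*(4 - 18) = 294*(-14) = -4116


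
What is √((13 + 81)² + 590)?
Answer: √9426 ≈ 97.088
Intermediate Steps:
√((13 + 81)² + 590) = √(94² + 590) = √(8836 + 590) = √9426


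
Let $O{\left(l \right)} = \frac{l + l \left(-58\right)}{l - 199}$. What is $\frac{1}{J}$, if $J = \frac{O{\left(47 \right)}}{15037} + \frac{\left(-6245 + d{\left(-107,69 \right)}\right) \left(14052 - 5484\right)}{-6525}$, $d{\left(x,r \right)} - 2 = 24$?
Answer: $\frac{87214600}{712211126673} \approx 0.00012246$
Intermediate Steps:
$d{\left(x,r \right)} = 26$ ($d{\left(x,r \right)} = 2 + 24 = 26$)
$O{\left(l \right)} = - \frac{57 l}{-199 + l}$ ($O{\left(l \right)} = \frac{l - 58 l}{-199 + l} = \frac{\left(-57\right) l}{-199 + l} = - \frac{57 l}{-199 + l}$)
$J = \frac{712211126673}{87214600}$ ($J = \frac{\left(-57\right) 47 \frac{1}{-199 + 47}}{15037} + \frac{\left(-6245 + 26\right) \left(14052 - 5484\right)}{-6525} = \left(-57\right) 47 \frac{1}{-152} \cdot \frac{1}{15037} + \left(-6219\right) 8568 \left(- \frac{1}{6525}\right) = \left(-57\right) 47 \left(- \frac{1}{152}\right) \frac{1}{15037} - - \frac{5920488}{725} = \frac{141}{8} \cdot \frac{1}{15037} + \frac{5920488}{725} = \frac{141}{120296} + \frac{5920488}{725} = \frac{712211126673}{87214600} \approx 8166.2$)
$\frac{1}{J} = \frac{1}{\frac{712211126673}{87214600}} = \frac{87214600}{712211126673}$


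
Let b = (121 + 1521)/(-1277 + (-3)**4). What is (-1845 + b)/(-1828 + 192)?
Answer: 1104131/978328 ≈ 1.1286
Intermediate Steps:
b = -821/598 (b = 1642/(-1277 + 81) = 1642/(-1196) = 1642*(-1/1196) = -821/598 ≈ -1.3729)
(-1845 + b)/(-1828 + 192) = (-1845 - 821/598)/(-1828 + 192) = -1104131/598/(-1636) = -1104131/598*(-1/1636) = 1104131/978328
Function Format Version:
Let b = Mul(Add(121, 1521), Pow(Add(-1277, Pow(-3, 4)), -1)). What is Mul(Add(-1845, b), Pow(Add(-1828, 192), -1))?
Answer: Rational(1104131, 978328) ≈ 1.1286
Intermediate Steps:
b = Rational(-821, 598) (b = Mul(1642, Pow(Add(-1277, 81), -1)) = Mul(1642, Pow(-1196, -1)) = Mul(1642, Rational(-1, 1196)) = Rational(-821, 598) ≈ -1.3729)
Mul(Add(-1845, b), Pow(Add(-1828, 192), -1)) = Mul(Add(-1845, Rational(-821, 598)), Pow(Add(-1828, 192), -1)) = Mul(Rational(-1104131, 598), Pow(-1636, -1)) = Mul(Rational(-1104131, 598), Rational(-1, 1636)) = Rational(1104131, 978328)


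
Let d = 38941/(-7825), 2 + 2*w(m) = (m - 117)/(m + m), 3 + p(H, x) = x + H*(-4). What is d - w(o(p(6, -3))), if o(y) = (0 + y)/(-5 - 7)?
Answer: 233921/31300 ≈ 7.4735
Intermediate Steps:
p(H, x) = -3 + x - 4*H (p(H, x) = -3 + (x + H*(-4)) = -3 + (x - 4*H) = -3 + x - 4*H)
o(y) = -y/12 (o(y) = y/(-12) = y*(-1/12) = -y/12)
w(m) = -1 + (-117 + m)/(4*m) (w(m) = -1 + ((m - 117)/(m + m))/2 = -1 + ((-117 + m)/((2*m)))/2 = -1 + ((-117 + m)*(1/(2*m)))/2 = -1 + ((-117 + m)/(2*m))/2 = -1 + (-117 + m)/(4*m))
d = -38941/7825 (d = 38941*(-1/7825) = -38941/7825 ≈ -4.9765)
d - w(o(p(6, -3))) = -38941/7825 - 3*(-39 - (-1)*(-3 - 3 - 4*6)/12)/(4*((-(-3 - 3 - 4*6)/12))) = -38941/7825 - 3*(-39 - (-1)*(-3 - 3 - 24)/12)/(4*((-(-3 - 3 - 24)/12))) = -38941/7825 - 3*(-39 - (-1)*(-30)/12)/(4*((-1/12*(-30)))) = -38941/7825 - 3*(-39 - 1*5/2)/(4*5/2) = -38941/7825 - 3*2*(-39 - 5/2)/(4*5) = -38941/7825 - 3*2*(-83)/(4*5*2) = -38941/7825 - 1*(-249/20) = -38941/7825 + 249/20 = 233921/31300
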